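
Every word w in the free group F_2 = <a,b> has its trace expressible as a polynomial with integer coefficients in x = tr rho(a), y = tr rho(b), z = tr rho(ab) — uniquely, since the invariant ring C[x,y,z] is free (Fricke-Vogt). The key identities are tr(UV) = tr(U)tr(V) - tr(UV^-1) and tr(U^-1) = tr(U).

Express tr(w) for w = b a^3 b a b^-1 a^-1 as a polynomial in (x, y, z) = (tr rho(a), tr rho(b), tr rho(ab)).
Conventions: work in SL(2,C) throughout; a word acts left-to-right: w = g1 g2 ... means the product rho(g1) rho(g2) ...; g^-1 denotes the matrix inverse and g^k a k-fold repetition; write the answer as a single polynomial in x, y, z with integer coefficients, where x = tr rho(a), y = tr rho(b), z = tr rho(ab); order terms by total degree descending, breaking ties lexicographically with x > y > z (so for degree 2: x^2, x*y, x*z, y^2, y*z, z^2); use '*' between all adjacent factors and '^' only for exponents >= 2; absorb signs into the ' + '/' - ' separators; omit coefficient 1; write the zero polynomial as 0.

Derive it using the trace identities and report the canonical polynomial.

trace(b a^2) = trace(a) * trace(b a) - trace(b) = x*z - y
trace(a^2 b a) = trace(a) * trace(b a^2) - trace(b a) = x^2*z - x*y - z
use: trace(a^3 b a) = trace(a) * trace(a^2 b a) - trace(a^2 b) = x^3*z - x^2*y - 2*x*z + y
apply: trace(b a b a) = trace(a b) * trace(a b) - trace(1) = z^2 - 2
use: trace(b a b) = trace(b) * trace(a b) - trace(a) = y*z - x
trace(b a b a^2) = trace(a) * trace(b a b a) - trace(b a b) = x*z^2 - y*z - x
apply: trace(b a^3 b a) = trace(a) * trace(b a b a^2) - trace(b a b a) = x^2*z^2 - x*y*z - x^2 - z^2 + 2
use: trace(a^2) = trace(a) * trace(a) - trace(1) = x^2 - 2
trace(a^3) = trace(a) * trace(a^2) - trace(a) = x^3 - 3*x
use: trace(b a^3 b) = trace(b) * trace(a^3 b) - trace(a^3) = x^2*y*z - x^3 - x*y^2 - y*z + 3*x
use: trace(a b a^3 b a) = trace(a) * trace(b a^3 b a) - trace(b a^3 b) = x^3*z^2 - 2*x^2*y*z + x*y^2 - x*z^2 + y*z - x
trace(b a b a b a) = trace(a b) * trace(a b a b) - trace(a^-1 b^-1) = z^3 - 3*z
use: trace(b a b a b) = trace(b) * trace(a b a b) - trace(a b a) = y*z^2 - x*z - y
trace(a b a b a b a) = trace(a) * trace(b a b a b a) - trace(b a b a b) = x*z^3 - y*z^2 - 2*x*z + y
trace(a b a^3 b a b) = trace(a) * trace(a b a b a b a) - trace(a b a b a b) = x^2*z^3 - x*y*z^2 - 2*x^2*z - z^3 + x*y + 3*z
trace(b a^3 b a b^-1 a) = trace(a b a^3 b a) * trace(b) - trace(a b a^3 b a b) = x^3*y*z^2 - 2*x^2*y^2*z - x^2*z^3 + x*y^3 + 2*x^2*z + y^2*z + z^3 - 2*x*y - 3*z
trace(b a^3 b a b^-1 a^-1) = trace(b a^3 b a b^-1) * trace(a) - trace(b a^3 b a b^-1 a) = -x^3*y*z^2 + x^4*z + 2*x^2*y^2*z + x^2*z^3 - x^3*y - x*y^3 - 4*x^2*z - y^2*z - z^3 + 3*x*y + 3*z

-x^3*y*z^2 + x^4*z + 2*x^2*y^2*z + x^2*z^3 - x^3*y - x*y^3 - 4*x^2*z - y^2*z - z^3 + 3*x*y + 3*z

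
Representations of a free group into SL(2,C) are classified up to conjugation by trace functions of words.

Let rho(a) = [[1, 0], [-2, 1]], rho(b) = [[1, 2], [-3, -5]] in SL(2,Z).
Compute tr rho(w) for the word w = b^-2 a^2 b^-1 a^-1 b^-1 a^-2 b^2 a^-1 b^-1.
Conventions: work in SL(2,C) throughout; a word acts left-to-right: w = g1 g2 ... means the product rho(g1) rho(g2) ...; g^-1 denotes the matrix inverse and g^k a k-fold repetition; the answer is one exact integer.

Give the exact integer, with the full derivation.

-68140

rho(b^-1) = [[-5, -2], [3, 1]]
... * rho(b^-1) = [[-5, -2], [3, 1]]  ->  [[19, 8], [-12, -5]]
... * rho(a) = [[1, 0], [-2, 1]]  ->  [[3, 8], [-2, -5]]
... * rho(a) = [[1, 0], [-2, 1]]  ->  [[-13, 8], [8, -5]]
... * rho(b^-1) = [[-5, -2], [3, 1]]  ->  [[89, 34], [-55, -21]]
... * rho(a^-1) = [[1, 0], [2, 1]]  ->  [[157, 34], [-97, -21]]
... * rho(b^-1) = [[-5, -2], [3, 1]]  ->  [[-683, -280], [422, 173]]
... * rho(a^-1) = [[1, 0], [2, 1]]  ->  [[-1243, -280], [768, 173]]
... * rho(a^-1) = [[1, 0], [2, 1]]  ->  [[-1803, -280], [1114, 173]]
... * rho(b) = [[1, 2], [-3, -5]]  ->  [[-963, -2206], [595, 1363]]
... * rho(b) = [[1, 2], [-3, -5]]  ->  [[5655, 9104], [-3494, -5625]]
... * rho(a^-1) = [[1, 0], [2, 1]]  ->  [[23863, 9104], [-14744, -5625]]
... * rho(b^-1) = [[-5, -2], [3, 1]]  ->  [[-92003, -38622], [56845, 23863]]
tr = -92003 + 23863 = -68140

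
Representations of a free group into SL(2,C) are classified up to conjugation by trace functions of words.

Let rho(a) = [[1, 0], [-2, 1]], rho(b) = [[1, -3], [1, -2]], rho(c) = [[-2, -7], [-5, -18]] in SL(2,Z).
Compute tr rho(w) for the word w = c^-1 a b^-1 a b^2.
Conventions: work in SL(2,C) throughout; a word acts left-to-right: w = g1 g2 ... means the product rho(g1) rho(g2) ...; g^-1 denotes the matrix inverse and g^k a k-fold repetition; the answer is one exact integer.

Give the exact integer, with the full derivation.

rho(c^-1) = [[-18, 7], [5, -2]]
... * rho(a) = [[1, 0], [-2, 1]]  ->  [[-32, 7], [9, -2]]
... * rho(b^-1) = [[-2, 3], [-1, 1]]  ->  [[57, -89], [-16, 25]]
... * rho(a) = [[1, 0], [-2, 1]]  ->  [[235, -89], [-66, 25]]
... * rho(b) = [[1, -3], [1, -2]]  ->  [[146, -527], [-41, 148]]
... * rho(b) = [[1, -3], [1, -2]]  ->  [[-381, 616], [107, -173]]
tr = -381 + -173 = -554

-554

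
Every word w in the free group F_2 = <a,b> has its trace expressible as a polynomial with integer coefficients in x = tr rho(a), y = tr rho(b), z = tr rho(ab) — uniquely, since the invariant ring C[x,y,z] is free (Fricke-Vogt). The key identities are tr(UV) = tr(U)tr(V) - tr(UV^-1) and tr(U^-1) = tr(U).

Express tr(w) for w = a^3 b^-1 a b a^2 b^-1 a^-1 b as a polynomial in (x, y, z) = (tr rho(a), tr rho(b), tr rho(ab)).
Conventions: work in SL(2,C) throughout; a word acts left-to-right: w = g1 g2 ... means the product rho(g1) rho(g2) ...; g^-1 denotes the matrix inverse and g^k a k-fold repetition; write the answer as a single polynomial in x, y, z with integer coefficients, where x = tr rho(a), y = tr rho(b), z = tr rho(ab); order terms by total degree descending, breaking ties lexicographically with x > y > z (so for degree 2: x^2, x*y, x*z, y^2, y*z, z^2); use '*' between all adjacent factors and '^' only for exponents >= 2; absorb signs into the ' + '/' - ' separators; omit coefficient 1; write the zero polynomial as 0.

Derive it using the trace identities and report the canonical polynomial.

trace(b a b a) = trace(a b) trace(a b) - trace(1) = z^2 - 2
trace(b a b) = trace(b) trace(a b) - trace(a) = y*z - x
trace(b a b a^2) = trace(a) trace(b a b a) - trace(b a b) = x*z^2 - y*z - x
trace(a b a b a^2) = trace(a) trace(b a b a^2) - trace(b a b a) = x^2*z^2 - x*y*z - x^2 - z^2 + 2
trace(a b a b a^3) = trace(a) trace(a b a b a^2) - trace(a b a b a) = x^3*z^2 - x^2*y*z - x^3 - 2*x*z^2 + y*z + 3*x
trace(b a b a b a) = trace(b a) trace(b a b a) - trace(b^-1 a^-1) = z^3 - 3*z
trace(a b a) = trace(a) trace(b a) - trace(b) = x*z - y
trace(b a b a b) = trace(b) trace(a b a b) - trace(a b a) = y*z^2 - x*z - y
trace(b a b a b a^2) = trace(a) trace(b a b a b a) - trace(b a b a b) = x*z^3 - y*z^2 - 2*x*z + y
trace(a b a b a^3 b) = trace(a) trace(b a b a b a^2) - trace(b a b a b a) = x^2*z^3 - x*y*z^2 - 2*x^2*z - z^3 + x*y + 3*z
trace(b a^3 b^-1 a b a) = trace(a b a b a^3) trace(b) - trace(a b a b a^3 b) = x^3*y*z^2 - x^2*y^2*z - x^2*z^3 - x^3*y - x*y*z^2 + 2*x^2*z + y^2*z + z^3 + 2*x*y - 3*z
trace(a^2) = trace(a) trace(a) - trace(1) = x^2 - 2
trace(b a^2 b) = trace(b) trace(a^2 b) - trace(a^2) = x*y*z - x^2 - y^2 + 2
trace(b a^2 b a^2) = trace(a) trace(b a^2 b a) - trace(b a^2 b) = x^2*z^2 - 2*x*y*z + y^2 - 2
trace(a^3 b a^2 b) = trace(a) trace(b a^2 b a^2) - trace(b a^2 b a) = x^3*z^2 - 2*x^2*y*z + x*y^2 - x*z^2 + y*z - x
trace(a^2 b a) = trace(a) trace(a b a) - trace(a b) = x^2*z - x*y - z
trace(a^2 b a^2) = trace(a) trace(a^2 b a) - trace(a^2 b) = x^3*z - x^2*y - 2*x*z + y
trace(a^3 b a^2) = trace(a) trace(a^2 b a^2) - trace(a^2 b a) = x^4*z - x^3*y - 3*x^2*z + 2*x*y + z
trace(b a^2 b^2 a^3) = trace(b) trace(a^3 b a^2 b) - trace(a^3 b a^2) = x^3*y*z^2 - x^4*z - 2*x^2*y^2*z + x^3*y + x*y^3 - x*y*z^2 + 3*x^2*z + y^2*z - 3*x*y - z
trace(b a b^2) = trace(b) trace(b a b) - trace(b a) = y^2*z - x*y - z
trace(b^2 a^2 b a) = trace(a) trace(b a b^2 a) - trace(b a b^2) = x*y*z^2 - x^2*z - y^2*z + z
trace(b^2 a^2 b) = trace(b) trace(a^2 b^2) - trace(a^2 b) = x*y^2*z - x^2*y - y^3 - x*z + 3*y
trace(b a^2 b^2 a^2) = trace(a) trace(b^2 a^2 b a) - trace(b^2 a^2 b) = x^2*y*z^2 - x^3*z - 2*x*y^2*z + x^2*y + y^3 + 2*x*z - 3*y
trace(b a^4 b a^2 b) = trace(a) trace(b a^2 b^2 a^3) - trace(b a^2 b^2 a^2) = x^4*y*z^2 - x^5*z - 2*x^3*y^2*z + x^4*y + x^2*y^3 - 2*x^2*y*z^2 + 4*x^3*z + 3*x*y^2*z - 4*x^2*y - y^3 - 3*x*z + 3*y
trace(a b a^2 b a b a) = trace(a) trace(b a^2 b a b a) - trace(b a^2 b a b) = x^2*z^3 - 2*x*y*z^2 - x^2*z + y^2*z + x*y - z
trace(a b a^2 b a b a^2) = trace(a) trace(a b a^2 b a b a) - trace(a b a^2 b a b) = x^3*z^3 - 2*x^2*y*z^2 - x^3*z + x*y^2*z - x*z^3 + x^2*y + y*z^2 + x*z - y
trace(b a^4 b a^2 b a) = trace(a) trace(a b a^2 b a b a^2) - trace(a b a^2 b a b a) = x^4*z^3 - 2*x^3*y*z^2 - x^4*z + x^2*y^2*z - 2*x^2*z^3 + x^3*y + 3*x*y*z^2 + 2*x^2*z - y^2*z - 2*x*y + z
trace(a b a^2 b a^-1 b a^3) = trace(b a^4 b a^2 b) trace(a) - trace(b a^4 b a^2 b a) = x^5*y*z^2 - x^6*z - 2*x^4*y^2*z - x^4*z^3 + x^5*y + x^3*y^3 + 5*x^4*z + 2*x^2*y^2*z + 2*x^2*z^3 - 5*x^3*y - x*y^3 - 3*x*y*z^2 - 5*x^2*z + y^2*z + 5*x*y - z
trace(a b a b a^2 b^2 a) = trace(b) trace(a^2 b a b a^2 b) - trace(a^2 b a b a^2) = x^2*y*z^3 - x^3*z^2 - 2*x*y^2*z^2 + y^3*z + x^3 + x*y^2 + 2*x*z^2 - 2*y*z - 3*x
trace(b^2 a b a b a) = trace(b) trace(a b a b a b) - trace(a b a b a) = y*z^3 - x*z^2 - 2*y*z + x
trace(b^2 a b a b) = trace(b) trace(a b a b^2) - trace(a b a b) = y^2*z^2 - x*y*z - y^2 - z^2 + 2
trace(a b a b a^2 b^2) = trace(a) trace(b^2 a b a b a) - trace(b^2 a b a b) = x*y*z^3 - x^2*z^2 - y^2*z^2 - x*y*z + x^2 + y^2 + z^2 - 2
trace(b a^3 b a b a^2 b) = trace(a) trace(a b a b a^2 b^2 a) - trace(a b a b a^2 b^2) = x^3*y*z^3 - x^4*z^2 - 2*x^2*y^2*z^2 + x*y^3*z - x*y*z^3 + x^4 + x^2*y^2 + 3*x^2*z^2 + y^2*z^2 - x*y*z - 4*x^2 - y^2 - z^2 + 2
trace(b a b a b a b a) = trace(a b a b) trace(a b a b) - trace(1) = z^4 - 4*z^2 + 2
trace(b a b a^2 b a b a) = trace(a) trace(b a b a b a b a) - trace(b a b a b a b) = x*z^4 - y*z^3 - 3*x*z^2 + 2*y*z + x
trace(b a b a^2 b a b) = trace(b) trace(a b a^2 b a b) - trace(a b a^2 b a) = x*y*z^3 - x^2*z^2 - y^2*z^2 + 2
trace(b a b a^2 b a b a^2) = trace(a) trace(b a b a^2 b a b a) - trace(b a b a^2 b a b) = x^2*z^4 - 2*x*y*z^3 - 2*x^2*z^2 + y^2*z^2 + 2*x*y*z + x^2 - 2
trace(b a^3 b a b a^2 b a) = trace(a) trace(b a b a^2 b a b a^2) - trace(b a b a^2 b a b a) = x^3*z^4 - 2*x^2*y*z^3 - 2*x^3*z^2 + x*y^2*z^2 - x*z^4 + 2*x^2*y*z + y*z^3 + x^3 + 3*x*z^2 - 2*y*z - 3*x
trace(a b a^2 b a^-1 b a^3 b) = trace(b a^3 b a b a^2 b) trace(a) - trace(b a^3 b a b a^2 b a) = x^4*y*z^3 - x^5*z^2 - 2*x^3*y^2*z^2 - x^3*z^4 + x^2*y^3*z + x^2*y*z^3 + x^5 + x^3*y^2 + 5*x^3*z^2 + x*z^4 - 3*x^2*y*z - y*z^3 - 5*x^3 - x*y^2 - 4*x*z^2 + 2*y*z + 5*x
trace(a^-1 b a^3 b^-1 a b a^2 b) = trace(a b a^2 b a^-1 b a^3) trace(b) - trace(a b a^2 b a^-1 b a^3 b) = x^5*y^2*z^2 - x^6*y*z - 2*x^4*y^3*z - 2*x^4*y*z^3 + x^5*y^2 + x^5*z^2 + x^3*y^4 + 2*x^3*y^2*z^2 + x^3*z^4 + 5*x^4*y*z + x^2*y^3*z + x^2*y*z^3 - x^5 - 6*x^3*y^2 - 5*x^3*z^2 - x*y^4 - 3*x*y^2*z^2 - x*z^4 - 2*x^2*y*z + y^3*z + y*z^3 + 5*x^3 + 6*x*y^2 + 4*x*z^2 - 3*y*z - 5*x
trace(a^3 b^-1 a b a^2 b^-1 a^-1 b) = trace(a^-1 b a^3 b^-1 a b a^2) trace(b) - trace(a^-1 b a^3 b^-1 a b a^2 b) = -x^5*y^2*z^2 + x^6*y*z + 2*x^4*y^3*z + 2*x^4*y*z^3 - x^5*y^2 - x^5*z^2 - x^3*y^4 - x^3*y^2*z^2 - x^3*z^4 - 5*x^4*y*z - 2*x^2*y^3*z - 2*x^2*y*z^3 + x^5 + 5*x^3*y^2 + 5*x^3*z^2 + x*y^4 + 2*x*y^2*z^2 + x*z^4 + 4*x^2*y*z - 5*x^3 - 4*x*y^2 - 4*x*z^2 + 5*x

-x^5*y^2*z^2 + x^6*y*z + 2*x^4*y^3*z + 2*x^4*y*z^3 - x^5*y^2 - x^5*z^2 - x^3*y^4 - x^3*y^2*z^2 - x^3*z^4 - 5*x^4*y*z - 2*x^2*y^3*z - 2*x^2*y*z^3 + x^5 + 5*x^3*y^2 + 5*x^3*z^2 + x*y^4 + 2*x*y^2*z^2 + x*z^4 + 4*x^2*y*z - 5*x^3 - 4*x*y^2 - 4*x*z^2 + 5*x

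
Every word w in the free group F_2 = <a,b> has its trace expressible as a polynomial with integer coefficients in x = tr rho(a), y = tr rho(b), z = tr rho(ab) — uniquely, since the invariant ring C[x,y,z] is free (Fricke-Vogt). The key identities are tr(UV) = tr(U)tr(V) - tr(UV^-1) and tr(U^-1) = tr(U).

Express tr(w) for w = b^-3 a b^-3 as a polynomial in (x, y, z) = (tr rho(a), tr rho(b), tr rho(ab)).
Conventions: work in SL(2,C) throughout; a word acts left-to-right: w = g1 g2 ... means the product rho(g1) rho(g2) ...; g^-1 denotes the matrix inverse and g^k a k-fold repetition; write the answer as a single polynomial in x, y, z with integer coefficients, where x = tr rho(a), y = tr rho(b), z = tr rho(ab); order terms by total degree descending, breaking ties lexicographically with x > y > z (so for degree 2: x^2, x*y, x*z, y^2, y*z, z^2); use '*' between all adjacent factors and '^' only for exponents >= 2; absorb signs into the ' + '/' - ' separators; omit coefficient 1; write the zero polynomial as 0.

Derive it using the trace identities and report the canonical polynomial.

x*y^6 - y^5*z - 5*x*y^4 + 4*y^3*z + 6*x*y^2 - 3*y*z - x

trace(b^-1 a) = trace(a) trace(b) - trace(a b)   [inverse elimination on b] = x*y - z
and trace(b^-1 a b^-1) = trace(b^-1 a) trace(b) - trace(b^-1 a b)   [inverse elimination on b] = x*y^2 - y*z - x
and trace(b^-2 a b^-1) = trace(b^-1 a b^-1) trace(b) - trace(b^-1 a)   [inverse elimination on b] = x*y^3 - y^2*z - 2*x*y + z
trace(b^-3 a b^-1) = trace(b^-2 a b^-1) trace(b) - trace(b^-2 a)   [inverse elimination on b] = x*y^4 - y^3*z - 3*x*y^2 + 2*y*z + x
next, trace(b^-2 a b^-3) = trace(b^-3 a b^-1) trace(b) - trace(b^-3 a)   [inverse elimination on b] = x*y^5 - y^4*z - 4*x*y^3 + 3*y^2*z + 3*x*y - z
trace(b^-3 a b^-3) = trace(b^-2 a b^-3) trace(b) - trace(b^-2 a b^-2)   [inverse elimination on b] = x*y^6 - y^5*z - 5*x*y^4 + 4*y^3*z + 6*x*y^2 - 3*y*z - x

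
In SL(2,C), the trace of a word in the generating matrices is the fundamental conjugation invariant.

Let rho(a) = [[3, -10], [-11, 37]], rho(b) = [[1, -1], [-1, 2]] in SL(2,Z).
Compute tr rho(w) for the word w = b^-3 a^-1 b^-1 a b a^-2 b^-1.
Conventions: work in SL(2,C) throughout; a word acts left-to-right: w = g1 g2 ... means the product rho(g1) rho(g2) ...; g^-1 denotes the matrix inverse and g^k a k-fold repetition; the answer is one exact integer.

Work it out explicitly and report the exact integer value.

-38240455

rho(b^-1) = [[2, 1], [1, 1]]
... * rho(b^-1) = [[2, 1], [1, 1]]  ->  [[5, 3], [3, 2]]
... * rho(b^-1) = [[2, 1], [1, 1]]  ->  [[13, 8], [8, 5]]
... * rho(a^-1) = [[37, 10], [11, 3]]  ->  [[569, 154], [351, 95]]
... * rho(b^-1) = [[2, 1], [1, 1]]  ->  [[1292, 723], [797, 446]]
... * rho(a) = [[3, -10], [-11, 37]]  ->  [[-4077, 13831], [-2515, 8532]]
... * rho(b) = [[1, -1], [-1, 2]]  ->  [[-17908, 31739], [-11047, 19579]]
... * rho(a^-1) = [[37, 10], [11, 3]]  ->  [[-313467, -83863], [-193370, -51733]]
... * rho(a^-1) = [[37, 10], [11, 3]]  ->  [[-12520772, -3386259], [-7723753, -2088899]]
... * rho(b^-1) = [[2, 1], [1, 1]]  ->  [[-28427803, -15907031], [-17536405, -9812652]]
tr = -28427803 + -9812652 = -38240455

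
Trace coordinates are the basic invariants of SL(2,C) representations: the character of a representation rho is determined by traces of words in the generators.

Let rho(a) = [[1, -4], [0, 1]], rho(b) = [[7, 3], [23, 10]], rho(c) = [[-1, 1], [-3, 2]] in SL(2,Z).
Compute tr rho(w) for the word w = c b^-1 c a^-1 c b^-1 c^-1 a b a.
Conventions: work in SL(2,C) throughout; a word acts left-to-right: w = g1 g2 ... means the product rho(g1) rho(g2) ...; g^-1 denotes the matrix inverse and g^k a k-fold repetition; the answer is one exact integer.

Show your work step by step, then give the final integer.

-28075

rho(c) = [[-1, 1], [-3, 2]]
... * rho(b^-1) = [[10, -3], [-23, 7]]  ->  [[-33, 10], [-76, 23]]
... * rho(c) = [[-1, 1], [-3, 2]]  ->  [[3, -13], [7, -30]]
... * rho(a^-1) = [[1, 4], [0, 1]]  ->  [[3, -1], [7, -2]]
... * rho(c) = [[-1, 1], [-3, 2]]  ->  [[0, 1], [-1, 3]]
... * rho(b^-1) = [[10, -3], [-23, 7]]  ->  [[-23, 7], [-79, 24]]
... * rho(c^-1) = [[2, -1], [3, -1]]  ->  [[-25, 16], [-86, 55]]
... * rho(a) = [[1, -4], [0, 1]]  ->  [[-25, 116], [-86, 399]]
... * rho(b) = [[7, 3], [23, 10]]  ->  [[2493, 1085], [8575, 3732]]
... * rho(a) = [[1, -4], [0, 1]]  ->  [[2493, -8887], [8575, -30568]]
tr = 2493 + -30568 = -28075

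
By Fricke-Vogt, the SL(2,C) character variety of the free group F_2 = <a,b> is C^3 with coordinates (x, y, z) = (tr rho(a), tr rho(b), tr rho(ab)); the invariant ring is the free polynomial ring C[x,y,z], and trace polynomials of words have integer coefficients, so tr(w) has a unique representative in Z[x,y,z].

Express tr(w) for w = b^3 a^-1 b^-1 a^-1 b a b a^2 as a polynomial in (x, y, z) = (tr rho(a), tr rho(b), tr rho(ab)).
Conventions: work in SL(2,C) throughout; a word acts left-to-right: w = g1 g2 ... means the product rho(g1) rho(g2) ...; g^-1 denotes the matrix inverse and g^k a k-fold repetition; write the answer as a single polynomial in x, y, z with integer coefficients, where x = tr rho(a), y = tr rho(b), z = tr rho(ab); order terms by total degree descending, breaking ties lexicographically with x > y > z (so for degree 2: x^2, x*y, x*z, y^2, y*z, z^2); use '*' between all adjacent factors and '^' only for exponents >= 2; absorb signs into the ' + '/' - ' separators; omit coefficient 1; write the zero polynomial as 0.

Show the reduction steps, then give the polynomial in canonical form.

reduce: trace(a b a b) = trace(a b)*trace(a b) - trace(1) = z^2 - 2
trace(a b a) = trace(a)*trace(b a) - trace(b) = x*z - y
reduce: trace(b a b a b) = trace(b)*trace(a b a b) - trace(a b a) = y*z^2 - x*z - y
reduce: trace(b^3 a b a) = trace(b)*trace(b a b a b) - trace(b a b a) = y^2*z^2 - x*y*z - y^2 - z^2 + 2
trace(b a b) = trace(b)*trace(a b) - trace(a) = y*z - x
trace(b a b^2) = trace(b)*trace(b a b) - trace(b a) = y^2*z - x*y - z
trace(b^3 a b) = trace(b)*trace(b a b^2) - trace(b a b) = y^3*z - x*y^2 - 2*y*z + x
reduce: trace(b a b a^2 b^2) = trace(a)*trace(b^3 a b a) - trace(b^3 a b) = x*y^2*z^2 - x^2*y*z - y^3*z - x*z^2 + 2*y*z + x
so trace(a b a b a b) = trace(a b)*trace(a b a b) - trace(a^-1 b^-1) = z^3 - 3*z
so trace(a b a b a) = trace(a)*trace(b a b a) - trace(b a b) = x*z^2 - y*z - x
trace(b^2 a b a b a) = trace(b)*trace(a b a b a b) - trace(a b a b a) = y*z^3 - x*z^2 - 2*y*z + x
trace(b a b a^2 b^2 a) = trace(a)*trace(b^2 a b a b a) - trace(b^2 a b a b) = x*y*z^3 - x^2*z^2 - y^2*z^2 - x*y*z + x^2 + y^2 + z^2 - 2
reduce: trace(a^-1 b a b a^2 b^2) = trace(b a b a^2 b^2)*trace(a) - trace(b a b a^2 b^2 a) = x^2*y^2*z^2 - x^3*y*z - x*y^3*z - x*y*z^3 + y^2*z^2 + 3*x*y*z - y^2 - z^2 + 2
trace(a^2) = trace(a)*trace(a) - trace(1) = x^2 - 2
trace(a^2 b^2) = trace(b)*trace(a^2 b) - trace(a^2) = x*y*z - x^2 - y^2 + 2
trace(b^2 a^2 b) = trace(b)*trace(a^2 b^2) - trace(a^2 b) = x*y^2*z - x^2*y - y^3 - x*z + 3*y
trace(b a^2 b^3) = trace(b)*trace(b^2 a^2 b) - trace(b^2 a^2) = x*y^3*z - x^2*y^2 - y^4 - 2*x*y*z + x^2 + 4*y^2 - 2
trace(a b a^2 b^3 a) = trace(a)*trace(b a^2 b^3 a) - trace(b a^2 b^3) = x^2*y^2*z^2 - x^3*y*z - 2*x*y^3*z + x^2*y^2 - x^2*z^2 + y^4 + 4*x*y*z - 4*y^2 + 2
reduce: trace(a b a b a^2 b) = trace(a)*trace(b a b a b a) - trace(b a b a b) = x*z^3 - y*z^2 - 2*x*z + y
trace(b a b a^2 b^3 a) = trace(b)*trace(a b a b a^2 b^2) - trace(a b a b a^2 b) = x*y^2*z^3 - x^2*y*z^2 - y^3*z^2 - x*y^2*z - x*z^3 + x^2*y + y^3 + 2*y*z^2 + 2*x*z - 3*y
so trace(a b a^2) = trace(a)*trace(b a^2) - trace(b a) = x^2*z - x*y - z
reduce: trace(b a b a^2 b) = trace(b)*trace(a b a^2 b) - trace(a b a^2) = x*y*z^2 - x^2*z - y^2*z + z
trace(b a b a^2 b^3) = trace(b)*trace(b a b a^2 b^2) - trace(b a b a^2 b) = x*y^3*z^2 - x^2*y^2*z - y^4*z - 2*x*y*z^2 + x^2*z + 3*y^2*z + x*y - z
reduce: trace(a b a b a^2 b^3 a) = trace(a)*trace(b a b a^2 b^3 a) - trace(b a b a^2 b^3) = x^2*y^2*z^3 - x^3*y*z^2 - 2*x*y^3*z^2 - x^2*z^3 + y^4*z + x^3*y + x*y^3 + 4*x*y*z^2 + x^2*z - 3*y^2*z - 4*x*y + z
trace(a b a b a b a b) = trace(b a)*trace(b a b a b a) - trace(b^-1 a^-1 b^-1 a^-1) = z^4 - 4*z^2 + 2
reduce: trace(b^2 a b a b a b a) = trace(b)*trace(a b a b a b a b) - trace(a b a b a b a) = y*z^4 - x*z^3 - 3*y*z^2 + 2*x*z + y
trace(b^2 a b a b a b) = trace(b)*trace(b a b a b a b) - trace(b a b a b a) = y^2*z^3 - x*y*z^2 - 2*y^2*z - z^3 + x*y + 3*z
reduce: trace(a b a b a b a^2 b^2) = trace(a)*trace(b^2 a b a b a b a) - trace(b^2 a b a b a b) = x*y*z^4 - x^2*z^3 - y^2*z^3 - 2*x*y*z^2 + 2*x^2*z + 2*y^2*z + z^3 - 3*z
so trace(a b a b a b a^2 b) = trace(a)*trace(b a b a b a b a) - trace(b a b a b a b) = x*z^4 - y*z^3 - 3*x*z^2 + 2*y*z + x
reduce: trace(a b a b a^2 b^3 a b) = trace(b)*trace(a b a b a b a^2 b^2) - trace(a b a b a b a^2 b) = x*y^2*z^4 - x^2*y*z^3 - y^3*z^3 - 2*x*y^2*z^2 - x*z^4 + 2*x^2*y*z + 2*y^3*z + 2*y*z^3 + 3*x*z^2 - 5*y*z - x
so trace(b a b a^2 b^3 a b^-1 a) = trace(a b a b a^2 b^3 a)*trace(b) - trace(a b a b a^2 b^3 a b) = x^2*y^3*z^3 - x^3*y^2*z^2 - 2*x*y^4*z^2 - x*y^2*z^4 + y^5*z + y^3*z^3 + x^3*y^2 + x*y^4 + 6*x*y^2*z^2 + x*z^4 - x^2*y*z - 5*y^3*z - 2*y*z^3 - 4*x*y^2 - 3*x*z^2 + 6*y*z + x
so trace(b^-1 a^-1 b a b a^2 b^3 a) = trace(b a b a^2 b^3 a b^-1)*trace(a) - trace(b a b a^2 b^3 a b^-1 a) = -x^2*y^3*z^3 + 2*x^3*y^2*z^2 + 2*x*y^4*z^2 + x*y^2*z^4 - x^4*y*z - 2*x^2*y^3*z - y^5*z - y^3*z^3 - x^3*z^2 - 6*x*y^2*z^2 - x*z^4 + 5*x^2*y*z + 5*y^3*z + 2*y*z^3 + 3*x*z^2 - 6*y*z + x
reduce: trace(b^3 a^-1 b^-1 a^-1 b a b a^2) = trace(b^-1 a^-1 b a b a^2 b^3)*trace(a) - trace(b^-1 a^-1 b a b a^2 b^3 a) = x^2*y^3*z^3 - x^3*y^2*z^2 - 2*x*y^4*z^2 - x*y^2*z^4 + x^2*y^3*z - x^2*y*z^3 + y^5*z + y^3*z^3 + x^3*z^2 + 7*x*y^2*z^2 + x*z^4 - 2*x^2*y*z - 5*y^3*z - 2*y*z^3 - x*y^2 - 4*x*z^2 + 6*y*z + x

x^2*y^3*z^3 - x^3*y^2*z^2 - 2*x*y^4*z^2 - x*y^2*z^4 + x^2*y^3*z - x^2*y*z^3 + y^5*z + y^3*z^3 + x^3*z^2 + 7*x*y^2*z^2 + x*z^4 - 2*x^2*y*z - 5*y^3*z - 2*y*z^3 - x*y^2 - 4*x*z^2 + 6*y*z + x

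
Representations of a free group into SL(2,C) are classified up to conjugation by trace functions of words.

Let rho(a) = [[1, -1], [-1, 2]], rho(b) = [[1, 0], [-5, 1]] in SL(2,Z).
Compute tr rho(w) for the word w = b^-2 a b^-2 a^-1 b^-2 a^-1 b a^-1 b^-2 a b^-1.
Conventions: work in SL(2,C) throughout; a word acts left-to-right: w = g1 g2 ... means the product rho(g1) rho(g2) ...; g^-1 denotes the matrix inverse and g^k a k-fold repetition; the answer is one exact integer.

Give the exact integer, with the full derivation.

-33157

rho(b^-1) = [[1, 0], [5, 1]]
... * rho(b^-1) = [[1, 0], [5, 1]]  ->  [[1, 0], [10, 1]]
... * rho(a) = [[1, -1], [-1, 2]]  ->  [[1, -1], [9, -8]]
... * rho(b^-1) = [[1, 0], [5, 1]]  ->  [[-4, -1], [-31, -8]]
... * rho(b^-1) = [[1, 0], [5, 1]]  ->  [[-9, -1], [-71, -8]]
... * rho(a^-1) = [[2, 1], [1, 1]]  ->  [[-19, -10], [-150, -79]]
... * rho(b^-1) = [[1, 0], [5, 1]]  ->  [[-69, -10], [-545, -79]]
... * rho(b^-1) = [[1, 0], [5, 1]]  ->  [[-119, -10], [-940, -79]]
... * rho(a^-1) = [[2, 1], [1, 1]]  ->  [[-248, -129], [-1959, -1019]]
... * rho(b) = [[1, 0], [-5, 1]]  ->  [[397, -129], [3136, -1019]]
... * rho(a^-1) = [[2, 1], [1, 1]]  ->  [[665, 268], [5253, 2117]]
... * rho(b^-1) = [[1, 0], [5, 1]]  ->  [[2005, 268], [15838, 2117]]
... * rho(b^-1) = [[1, 0], [5, 1]]  ->  [[3345, 268], [26423, 2117]]
... * rho(a) = [[1, -1], [-1, 2]]  ->  [[3077, -2809], [24306, -22189]]
... * rho(b^-1) = [[1, 0], [5, 1]]  ->  [[-10968, -2809], [-86639, -22189]]
tr = -10968 + -22189 = -33157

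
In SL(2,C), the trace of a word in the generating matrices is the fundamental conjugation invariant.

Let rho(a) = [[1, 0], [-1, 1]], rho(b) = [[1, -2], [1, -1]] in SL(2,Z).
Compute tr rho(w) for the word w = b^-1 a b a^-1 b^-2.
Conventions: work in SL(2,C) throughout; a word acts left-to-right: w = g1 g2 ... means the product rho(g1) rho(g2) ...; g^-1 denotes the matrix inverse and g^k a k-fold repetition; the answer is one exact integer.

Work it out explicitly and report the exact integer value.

-6

rho(b^-1) = [[-1, 2], [-1, 1]]
... * rho(a) = [[1, 0], [-1, 1]]  ->  [[-3, 2], [-2, 1]]
... * rho(b) = [[1, -2], [1, -1]]  ->  [[-1, 4], [-1, 3]]
... * rho(a^-1) = [[1, 0], [1, 1]]  ->  [[3, 4], [2, 3]]
... * rho(b^-1) = [[-1, 2], [-1, 1]]  ->  [[-7, 10], [-5, 7]]
... * rho(b^-1) = [[-1, 2], [-1, 1]]  ->  [[-3, -4], [-2, -3]]
tr = -3 + -3 = -6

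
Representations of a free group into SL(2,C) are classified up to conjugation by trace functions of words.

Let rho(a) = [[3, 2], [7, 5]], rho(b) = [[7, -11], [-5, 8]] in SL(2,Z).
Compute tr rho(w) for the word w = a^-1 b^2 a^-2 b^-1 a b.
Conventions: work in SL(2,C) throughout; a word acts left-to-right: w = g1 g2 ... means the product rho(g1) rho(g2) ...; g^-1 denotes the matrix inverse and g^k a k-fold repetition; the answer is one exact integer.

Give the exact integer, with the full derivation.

71259250

rho(a^-1) = [[5, -2], [-7, 3]]
... * rho(b) = [[7, -11], [-5, 8]]  ->  [[45, -71], [-64, 101]]
... * rho(b) = [[7, -11], [-5, 8]]  ->  [[670, -1063], [-953, 1512]]
... * rho(a^-1) = [[5, -2], [-7, 3]]  ->  [[10791, -4529], [-15349, 6442]]
... * rho(a^-1) = [[5, -2], [-7, 3]]  ->  [[85658, -35169], [-121839, 50024]]
... * rho(b^-1) = [[8, 11], [5, 7]]  ->  [[509419, 696055], [-724592, -990061]]
... * rho(a) = [[3, 2], [7, 5]]  ->  [[6400642, 4499113], [-9104203, -6399489]]
... * rho(b) = [[7, -11], [-5, 8]]  ->  [[22308929, -34414158], [-31731976, 48950321]]
tr = 22308929 + 48950321 = 71259250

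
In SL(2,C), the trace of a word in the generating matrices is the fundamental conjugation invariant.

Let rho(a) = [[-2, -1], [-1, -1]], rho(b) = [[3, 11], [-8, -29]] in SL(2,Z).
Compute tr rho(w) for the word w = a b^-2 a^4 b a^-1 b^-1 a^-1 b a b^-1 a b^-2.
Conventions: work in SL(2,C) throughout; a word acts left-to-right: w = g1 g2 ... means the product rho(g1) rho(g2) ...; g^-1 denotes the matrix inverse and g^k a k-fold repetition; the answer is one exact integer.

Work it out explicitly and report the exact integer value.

-11026253368091

rho(a) = [[-2, -1], [-1, -1]]
... * rho(b^-1) = [[-29, -11], [8, 3]]  ->  [[50, 19], [21, 8]]
... * rho(b^-1) = [[-29, -11], [8, 3]]  ->  [[-1298, -493], [-545, -207]]
... * rho(a) = [[-2, -1], [-1, -1]]  ->  [[3089, 1791], [1297, 752]]
... * rho(a) = [[-2, -1], [-1, -1]]  ->  [[-7969, -4880], [-3346, -2049]]
... * rho(a) = [[-2, -1], [-1, -1]]  ->  [[20818, 12849], [8741, 5395]]
... * rho(a) = [[-2, -1], [-1, -1]]  ->  [[-54485, -33667], [-22877, -14136]]
... * rho(b) = [[3, 11], [-8, -29]]  ->  [[105881, 377008], [44457, 158297]]
... * rho(a^-1) = [[-1, 1], [1, -2]]  ->  [[271127, -648135], [113840, -272137]]
... * rho(b^-1) = [[-29, -11], [8, 3]]  ->  [[-13047763, -4926802], [-5478456, -2068651]]
... * rho(a^-1) = [[-1, 1], [1, -2]]  ->  [[8120961, -3194159], [3409805, -1341154]]
... * rho(b) = [[3, 11], [-8, -29]]  ->  [[49916155, 181961182], [20958647, 76401321]]
... * rho(a) = [[-2, -1], [-1, -1]]  ->  [[-281793492, -231877337], [-118318615, -97359968]]
... * rho(b^-1) = [[-29, -11], [8, 3]]  ->  [[6316992572, 2404096401], [2652360091, 1009424861]]
... * rho(a) = [[-2, -1], [-1, -1]]  ->  [[-15038081545, -8721088973], [-6314145043, -3661784952]]
... * rho(b^-1) = [[-29, -11], [8, 3]]  ->  [[366335653021, 139255630076], [153815926631, 58470240617]]
... * rho(b^-1) = [[-29, -11], [8, 3]]  ->  [[-9509688897001, -3611925293003], [-3992899947363, -1516564471090]]
tr = -9509688897001 + -1516564471090 = -11026253368091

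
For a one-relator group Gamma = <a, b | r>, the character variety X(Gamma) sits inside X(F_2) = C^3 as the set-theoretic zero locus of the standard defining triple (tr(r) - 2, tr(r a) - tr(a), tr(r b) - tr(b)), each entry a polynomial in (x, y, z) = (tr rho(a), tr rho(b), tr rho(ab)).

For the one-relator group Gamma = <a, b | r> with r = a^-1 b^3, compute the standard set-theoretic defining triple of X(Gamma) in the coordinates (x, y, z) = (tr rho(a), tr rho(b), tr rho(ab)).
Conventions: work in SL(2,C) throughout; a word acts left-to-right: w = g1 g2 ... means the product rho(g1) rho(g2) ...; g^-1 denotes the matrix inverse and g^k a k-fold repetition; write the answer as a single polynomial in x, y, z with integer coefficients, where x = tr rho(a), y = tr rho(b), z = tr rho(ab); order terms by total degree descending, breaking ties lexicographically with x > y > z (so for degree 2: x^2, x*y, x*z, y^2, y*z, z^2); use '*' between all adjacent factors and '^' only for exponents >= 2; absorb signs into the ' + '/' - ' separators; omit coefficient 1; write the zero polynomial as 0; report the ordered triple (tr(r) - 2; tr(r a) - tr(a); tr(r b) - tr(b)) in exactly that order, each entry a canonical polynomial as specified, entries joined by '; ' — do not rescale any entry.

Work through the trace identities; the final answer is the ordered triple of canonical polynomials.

x*y^3 - y^2*z - 2*x*y + z - 2; y^3 - x - 3*y; x*y^4 - y^3*z - 3*x*y^2 + 2*y*z + x - y

use: tr(b^2) = tr(b) * tr(b) - tr(1) = y^2 - 2
tr(b^3) = tr(b) * tr(b^2) - tr(b) = y^3 - 3*y
apply: tr(b a b) = tr(b) * tr(a b) - tr(a) = y*z - x
tr(b^3 a) = tr(b) * tr(b a b) - tr(b a) = y^2*z - x*y - z
apply: tr(a^-1 b^3) = tr(b^3) * tr(a) - tr(b^3 a) = x*y^3 - y^2*z - 2*x*y + z
tr(b^4) = tr(b) * tr(b^3) - tr(b^2) = y^4 - 4*y^2 + 2
tr(b^4 a) = tr(b) * tr(a b^3) - tr(a b^2) = y^3*z - x*y^2 - 2*y*z + x
use: tr(a^-1 b^4) = tr(b^4) * tr(a) - tr(b^4 a) = x*y^4 - y^3*z - 3*x*y^2 + 2*y*z + x
assemble the triple (tr(r) - 2; tr(r a) - x; tr(r b) - y)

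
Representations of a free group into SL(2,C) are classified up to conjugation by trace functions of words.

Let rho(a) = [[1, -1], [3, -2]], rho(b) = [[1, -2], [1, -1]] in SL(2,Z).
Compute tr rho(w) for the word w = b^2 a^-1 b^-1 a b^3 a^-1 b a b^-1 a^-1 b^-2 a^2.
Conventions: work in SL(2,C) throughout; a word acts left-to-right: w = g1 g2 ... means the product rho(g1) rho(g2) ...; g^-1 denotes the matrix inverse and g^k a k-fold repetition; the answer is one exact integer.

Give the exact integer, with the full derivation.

14

rho(b) = [[1, -2], [1, -1]]
... * rho(b) = [[1, -2], [1, -1]]  ->  [[-1, 0], [0, -1]]
... * rho(a^-1) = [[-2, 1], [-3, 1]]  ->  [[2, -1], [3, -1]]
... * rho(b^-1) = [[-1, 2], [-1, 1]]  ->  [[-1, 3], [-2, 5]]
... * rho(a) = [[1, -1], [3, -2]]  ->  [[8, -5], [13, -8]]
... * rho(b) = [[1, -2], [1, -1]]  ->  [[3, -11], [5, -18]]
... * rho(b) = [[1, -2], [1, -1]]  ->  [[-8, 5], [-13, 8]]
... * rho(b) = [[1, -2], [1, -1]]  ->  [[-3, 11], [-5, 18]]
... * rho(a^-1) = [[-2, 1], [-3, 1]]  ->  [[-27, 8], [-44, 13]]
... * rho(b) = [[1, -2], [1, -1]]  ->  [[-19, 46], [-31, 75]]
... * rho(a) = [[1, -1], [3, -2]]  ->  [[119, -73], [194, -119]]
... * rho(b^-1) = [[-1, 2], [-1, 1]]  ->  [[-46, 165], [-75, 269]]
... * rho(a^-1) = [[-2, 1], [-3, 1]]  ->  [[-403, 119], [-657, 194]]
... * rho(b^-1) = [[-1, 2], [-1, 1]]  ->  [[284, -687], [463, -1120]]
... * rho(b^-1) = [[-1, 2], [-1, 1]]  ->  [[403, -119], [657, -194]]
... * rho(a) = [[1, -1], [3, -2]]  ->  [[46, -165], [75, -269]]
... * rho(a) = [[1, -1], [3, -2]]  ->  [[-449, 284], [-732, 463]]
tr = -449 + 463 = 14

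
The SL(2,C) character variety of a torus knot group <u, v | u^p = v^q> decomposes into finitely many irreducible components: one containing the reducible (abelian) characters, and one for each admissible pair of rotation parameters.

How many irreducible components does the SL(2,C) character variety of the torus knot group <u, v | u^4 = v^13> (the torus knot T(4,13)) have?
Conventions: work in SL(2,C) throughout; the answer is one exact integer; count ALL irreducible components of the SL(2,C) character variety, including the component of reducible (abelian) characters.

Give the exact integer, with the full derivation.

For T(4,13): irreducibility forces the central element u^4 = v^13 to one of +I, -I.
On an irreducible component, tr(u) is locked at 2*cos(pi*alpha/4) for some alpha in 1..3, and tr(v) at 2*cos(pi*beta/13) for some beta in 1..12.
The two central values (-1)^alpha I and (-1)^beta I must be the same matrix, so alpha and beta share a parity.
count pairs: odd alpha (2 choices) x odd beta (6), plus even alpha (1) x even beta (6): 2*6 + 1*6 = 18.
Total: 18 irreducible-character components + 1 reducible (abelian) component = 19.

19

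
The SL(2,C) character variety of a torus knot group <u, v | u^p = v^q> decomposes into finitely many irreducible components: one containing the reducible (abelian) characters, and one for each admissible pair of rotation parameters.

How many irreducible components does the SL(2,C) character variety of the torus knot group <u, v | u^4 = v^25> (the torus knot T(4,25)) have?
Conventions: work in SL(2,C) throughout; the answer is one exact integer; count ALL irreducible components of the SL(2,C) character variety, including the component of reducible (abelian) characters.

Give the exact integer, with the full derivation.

For T(4,25): irreducibility forces the central element u^4 = v^25 to one of +I, -I.
This locks tr(u) to 2*cos(pi*alpha/4), alpha in 1..3, and tr(v) to 2*cos(pi*beta/25), beta in 1..24, on each component of irreducible characters.
The two central values (-1)^alpha I and (-1)^beta I must be the same matrix, so alpha and beta share a parity.
Counting: 2 odd alphas x 12 odd betas + 1 even alphas x 12 even betas = 24 + 12 = 36.
components with irreducible characters: 36; plus the single component of reducible (abelian) characters: total 37.

37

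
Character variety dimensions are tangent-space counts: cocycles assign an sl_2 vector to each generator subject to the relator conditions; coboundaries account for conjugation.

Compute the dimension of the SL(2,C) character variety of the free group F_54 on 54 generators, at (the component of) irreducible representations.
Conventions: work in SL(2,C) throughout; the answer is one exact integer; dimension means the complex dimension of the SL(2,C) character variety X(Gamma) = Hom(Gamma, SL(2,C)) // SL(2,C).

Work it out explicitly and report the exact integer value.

159

Gamma = F_54 has 54 generators and no relators.
So Z^1 = (sl_2)^54 in full: dim Z^1 = 162.
dim B^1 = 3: the coboundary map is injective because an irreducible image has centralizer 0 in sl_2.
Therefore dim X = 162 - 3 = 159.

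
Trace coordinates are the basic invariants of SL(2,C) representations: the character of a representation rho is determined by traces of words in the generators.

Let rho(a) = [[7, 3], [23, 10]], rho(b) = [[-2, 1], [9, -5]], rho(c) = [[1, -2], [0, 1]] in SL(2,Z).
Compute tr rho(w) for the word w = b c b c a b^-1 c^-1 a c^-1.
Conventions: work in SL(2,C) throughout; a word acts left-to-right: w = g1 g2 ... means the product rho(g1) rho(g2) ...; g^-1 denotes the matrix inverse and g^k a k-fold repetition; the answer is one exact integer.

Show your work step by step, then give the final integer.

rho(b) = [[-2, 1], [9, -5]]
... * rho(c) = [[1, -2], [0, 1]]  ->  [[-2, 5], [9, -23]]
... * rho(b) = [[-2, 1], [9, -5]]  ->  [[49, -27], [-225, 124]]
... * rho(c) = [[1, -2], [0, 1]]  ->  [[49, -125], [-225, 574]]
... * rho(a) = [[7, 3], [23, 10]]  ->  [[-2532, -1103], [11627, 5065]]
... * rho(b^-1) = [[-5, -1], [-9, -2]]  ->  [[22587, 4738], [-103720, -21757]]
... * rho(c^-1) = [[1, 2], [0, 1]]  ->  [[22587, 49912], [-103720, -229197]]
... * rho(a) = [[7, 3], [23, 10]]  ->  [[1306085, 566881], [-5997571, -2603130]]
... * rho(c^-1) = [[1, 2], [0, 1]]  ->  [[1306085, 3179051], [-5997571, -14598272]]
tr = 1306085 + -14598272 = -13292187

-13292187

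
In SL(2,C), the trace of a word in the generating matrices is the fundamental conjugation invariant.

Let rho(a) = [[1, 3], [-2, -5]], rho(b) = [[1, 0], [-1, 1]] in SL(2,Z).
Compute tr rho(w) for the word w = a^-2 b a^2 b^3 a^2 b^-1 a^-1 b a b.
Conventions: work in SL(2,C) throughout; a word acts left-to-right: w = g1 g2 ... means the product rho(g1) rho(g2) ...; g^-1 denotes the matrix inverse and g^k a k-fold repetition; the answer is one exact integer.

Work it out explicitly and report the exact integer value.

-75490

rho(a^-1) = [[-5, -3], [2, 1]]
... * rho(a^-1) = [[-5, -3], [2, 1]]  ->  [[19, 12], [-8, -5]]
... * rho(b) = [[1, 0], [-1, 1]]  ->  [[7, 12], [-3, -5]]
... * rho(a) = [[1, 3], [-2, -5]]  ->  [[-17, -39], [7, 16]]
... * rho(a) = [[1, 3], [-2, -5]]  ->  [[61, 144], [-25, -59]]
... * rho(b) = [[1, 0], [-1, 1]]  ->  [[-83, 144], [34, -59]]
... * rho(b) = [[1, 0], [-1, 1]]  ->  [[-227, 144], [93, -59]]
... * rho(b) = [[1, 0], [-1, 1]]  ->  [[-371, 144], [152, -59]]
... * rho(a) = [[1, 3], [-2, -5]]  ->  [[-659, -1833], [270, 751]]
... * rho(a) = [[1, 3], [-2, -5]]  ->  [[3007, 7188], [-1232, -2945]]
... * rho(b^-1) = [[1, 0], [1, 1]]  ->  [[10195, 7188], [-4177, -2945]]
... * rho(a^-1) = [[-5, -3], [2, 1]]  ->  [[-36599, -23397], [14995, 9586]]
... * rho(b) = [[1, 0], [-1, 1]]  ->  [[-13202, -23397], [5409, 9586]]
... * rho(a) = [[1, 3], [-2, -5]]  ->  [[33592, 77379], [-13763, -31703]]
... * rho(b) = [[1, 0], [-1, 1]]  ->  [[-43787, 77379], [17940, -31703]]
tr = -43787 + -31703 = -75490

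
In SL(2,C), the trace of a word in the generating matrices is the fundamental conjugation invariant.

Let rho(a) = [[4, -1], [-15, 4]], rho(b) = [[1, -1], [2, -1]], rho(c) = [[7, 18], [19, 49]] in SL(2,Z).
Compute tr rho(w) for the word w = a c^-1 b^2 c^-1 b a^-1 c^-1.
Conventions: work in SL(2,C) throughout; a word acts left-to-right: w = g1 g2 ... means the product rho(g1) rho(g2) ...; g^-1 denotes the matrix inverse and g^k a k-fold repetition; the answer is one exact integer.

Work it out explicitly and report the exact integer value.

10619706

rho(a) = [[4, -1], [-15, 4]]
... * rho(c^-1) = [[49, -18], [-19, 7]]  ->  [[215, -79], [-811, 298]]
... * rho(b) = [[1, -1], [2, -1]]  ->  [[57, -136], [-215, 513]]
... * rho(b) = [[1, -1], [2, -1]]  ->  [[-215, 79], [811, -298]]
... * rho(c^-1) = [[49, -18], [-19, 7]]  ->  [[-12036, 4423], [45401, -16684]]
... * rho(b) = [[1, -1], [2, -1]]  ->  [[-3190, 7613], [12033, -28717]]
... * rho(a^-1) = [[4, 1], [15, 4]]  ->  [[101435, 27262], [-382623, -102835]]
... * rho(c^-1) = [[49, -18], [-19, 7]]  ->  [[4452337, -1634996], [-16794662, 6167369]]
tr = 4452337 + 6167369 = 10619706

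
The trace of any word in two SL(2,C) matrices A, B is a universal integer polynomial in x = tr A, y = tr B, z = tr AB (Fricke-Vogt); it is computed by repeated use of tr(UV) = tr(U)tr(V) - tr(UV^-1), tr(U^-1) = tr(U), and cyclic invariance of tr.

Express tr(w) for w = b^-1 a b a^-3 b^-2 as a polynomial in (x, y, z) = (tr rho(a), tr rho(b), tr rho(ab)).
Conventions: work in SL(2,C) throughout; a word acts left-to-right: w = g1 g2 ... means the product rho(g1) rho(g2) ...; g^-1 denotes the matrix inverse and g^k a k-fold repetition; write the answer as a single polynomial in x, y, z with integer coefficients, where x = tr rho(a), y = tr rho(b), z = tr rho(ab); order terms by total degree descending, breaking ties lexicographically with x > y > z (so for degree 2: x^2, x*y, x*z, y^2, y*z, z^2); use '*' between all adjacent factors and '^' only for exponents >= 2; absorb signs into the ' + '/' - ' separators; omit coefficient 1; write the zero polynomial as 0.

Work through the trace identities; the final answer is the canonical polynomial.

-x^3*y^3*z + x^4*y^2 + x^2*y^4 + x^2*y^2*z^2 + x^3*y*z + x*y^3*z - x^4 - 6*x^2*y^2 - x^2*z^2 - y^4 - y^2*z^2 + 4*x^2 + 4*y^2 + z^2 - 2

trace(a b a) = trace(a)*trace(b a) - trace(b)  (reduce the a square) = x*z - y
trace(a b a b) = trace(b a)*trace(b a) - trace(1)  (split on b) = z^2 - 2
trace(b^-1 a b a) = trace(a b a)*trace(b) - trace(a b a b)  (eliminate b^-1) = x*y*z - y^2 - z^2 + 2
trace(a^-1 b^-1 a b) = trace(b^-1 a b)*trace(a) - trace(b^-1 a b a)  (eliminate a^-1) = -x*y*z + x^2 + y^2 + z^2 - 2
trace(b^-1 a b a^-2) = trace(a^-1 b^-1 a b)*trace(a) - trace(a^-1 b^-1 a b a)  (eliminate a^-1) = -x^2*y*z + x^3 + x*y^2 + x*z^2 - 3*x
trace(b a^-1) = trace(b)*trace(a) - trace(b a)  (eliminate a^-1) = x*y - z
trace(b^-1 a b a^-2 b^-1) = trace(b^-1 a b a^-2)*trace(b) - trace(b^-1 a b a^-2 b)  (eliminate b^-1) = -x^2*y^2*z + x^3*y + x*y^3 + x*y*z^2 - 4*x*y + z
trace(a^-1 b^-3 a b a^-1) = trace(b^-1 a b a^-2 b^-1)*trace(b) - trace(b^-1 a b a^-2)  (eliminate b^-1) = -x^2*y^3*z + x^3*y^2 + x*y^4 + x*y^2*z^2 + x^2*y*z - x^3 - 5*x*y^2 - x*z^2 + y*z + 3*x
trace(b^-2 a) = trace(b^-1 a)*trace(b) - trace(b^-1 a b)  (eliminate b^-1) = x*y^2 - y*z - x
trace(b^-1 a b a b^-1) = trace(b^-1 a b a)*trace(b) - trace(b^-1 a b a b)  (eliminate b^-1) = x*y^2*z - y^3 - y*z^2 - x*z + 3*y
trace(b^-3 a b a) = trace(b^-1 a b a b^-1)*trace(b) - trace(b^-1 a b a)  (eliminate b^-1) = x*y^3*z - y^4 - y^2*z^2 - 2*x*y*z + 4*y^2 + z^2 - 2
trace(a^-1 b^-3 a b) = trace(b^-3 a b)*trace(a) - trace(b^-3 a b a)  (eliminate a^-1) = -x*y^3*z + x^2*y^2 + y^4 + y^2*z^2 + x*y*z - x^2 - 4*y^2 - z^2 + 2
trace(b^-1 a b a^-3 b^-2) = trace(a^-1 b^-3 a b a^-1)*trace(a) - trace(a^-1 b^-3 a b)  (eliminate a^-1) = -x^3*y^3*z + x^4*y^2 + x^2*y^4 + x^2*y^2*z^2 + x^3*y*z + x*y^3*z - x^4 - 6*x^2*y^2 - x^2*z^2 - y^4 - y^2*z^2 + 4*x^2 + 4*y^2 + z^2 - 2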